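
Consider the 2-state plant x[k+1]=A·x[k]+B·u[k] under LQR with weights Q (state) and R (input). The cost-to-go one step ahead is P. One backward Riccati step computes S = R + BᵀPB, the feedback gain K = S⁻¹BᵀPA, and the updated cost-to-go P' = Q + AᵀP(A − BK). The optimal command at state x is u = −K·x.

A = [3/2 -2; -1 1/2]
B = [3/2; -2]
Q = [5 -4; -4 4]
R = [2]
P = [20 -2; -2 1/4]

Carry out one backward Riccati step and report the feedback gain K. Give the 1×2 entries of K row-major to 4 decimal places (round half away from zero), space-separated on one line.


0.9083 -1.1625

BᵀP = [34.0000 -3.5000]
S = R + BᵀPB = [2] + [58.0000] = [60.0000]
BᵀPA = [54.5000 -69.7500]
K = S⁻¹·BᵀPA = [0.9083 -1.1625]
A−BK = [0.1375 -0.2563; 0.8167 -1.8250]
AᵀP(A−BK) = [1.7458 -2.2688; -2.2688 2.9781]
P' = Q + AᵀP(A−BK) = [6.7458 -6.2688; -6.2688 6.9781]
tr(P') = 13.7240


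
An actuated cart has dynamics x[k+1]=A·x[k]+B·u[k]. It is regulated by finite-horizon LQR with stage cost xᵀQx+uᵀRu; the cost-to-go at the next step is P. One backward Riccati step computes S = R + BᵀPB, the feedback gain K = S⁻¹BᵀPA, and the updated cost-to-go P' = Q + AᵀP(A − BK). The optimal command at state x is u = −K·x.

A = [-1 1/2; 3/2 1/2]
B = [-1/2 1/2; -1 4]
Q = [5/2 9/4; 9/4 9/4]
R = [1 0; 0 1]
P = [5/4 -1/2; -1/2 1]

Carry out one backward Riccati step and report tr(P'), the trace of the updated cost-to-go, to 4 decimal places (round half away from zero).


6.6037

BᵀP = [-0.1250 -0.7500; -1.3750 3.7500]
S = R + BᵀPB = [1 0; 0 1] + [0.8125 -3.0625; -3.0625 14.3125] = [1.8125 -3.0625; -3.0625 15.3125]
BᵀPA = [-1.0000 -0.4375; 7.0000 1.1875]
K = S⁻¹·BᵀPA = [0.3333 -0.1667; 0.5238 0.0442]
A−BK = [-1.0952 0.3946; -0.2619 0.1565]
AᵀP(A−BK) = [1.6667 -0.4762; -0.4762 0.1871]
P' = Q + AᵀP(A−BK) = [4.1667 1.7738; 1.7738 2.4371]
tr(P') = 6.6037


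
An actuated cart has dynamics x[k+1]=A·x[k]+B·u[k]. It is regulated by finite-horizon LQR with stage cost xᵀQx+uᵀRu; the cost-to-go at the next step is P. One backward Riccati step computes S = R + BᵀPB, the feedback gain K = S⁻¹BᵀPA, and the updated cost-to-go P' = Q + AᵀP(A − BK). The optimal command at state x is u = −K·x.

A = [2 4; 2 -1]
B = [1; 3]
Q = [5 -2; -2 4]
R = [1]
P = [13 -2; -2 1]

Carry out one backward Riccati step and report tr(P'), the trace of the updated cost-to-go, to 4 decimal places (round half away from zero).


BᵀP = [7.0000 1.0000]
S = R + BᵀPB = [1] + [10.0000] = [11.0000]
BᵀPA = [16.0000 27.0000]
K = S⁻¹·BᵀPA = [1.4545 2.4545]
A−BK = [0.5455 1.5455; -2.3636 -8.3636]
AᵀP(A−BK) = [16.7273 50.7273; 50.7273 158.7273]
P' = Q + AᵀP(A−BK) = [21.7273 48.7273; 48.7273 162.7273]
tr(P') = 184.4545

184.4545


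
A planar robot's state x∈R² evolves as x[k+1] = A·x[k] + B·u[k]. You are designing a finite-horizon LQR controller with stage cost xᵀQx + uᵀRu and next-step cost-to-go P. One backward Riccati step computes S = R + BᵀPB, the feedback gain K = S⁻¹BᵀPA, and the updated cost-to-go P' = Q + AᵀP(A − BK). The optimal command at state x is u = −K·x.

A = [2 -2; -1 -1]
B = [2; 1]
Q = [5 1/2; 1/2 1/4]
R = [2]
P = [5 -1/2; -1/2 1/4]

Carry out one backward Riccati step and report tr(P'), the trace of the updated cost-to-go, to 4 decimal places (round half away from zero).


BᵀP = [9.5000 -0.7500]
S = R + BᵀPB = [2] + [18.2500] = [20.2500]
BᵀPA = [19.7500 -18.2500]
K = S⁻¹·BᵀPA = [0.9753 -0.9012]
A−BK = [0.0494 -0.1975; -1.9753 -0.0988]
AᵀP(A−BK) = [2.9877 -1.9506; -1.9506 1.8025]
P' = Q + AᵀP(A−BK) = [7.9877 -1.4506; -1.4506 2.0525]
tr(P') = 10.0401

10.0401


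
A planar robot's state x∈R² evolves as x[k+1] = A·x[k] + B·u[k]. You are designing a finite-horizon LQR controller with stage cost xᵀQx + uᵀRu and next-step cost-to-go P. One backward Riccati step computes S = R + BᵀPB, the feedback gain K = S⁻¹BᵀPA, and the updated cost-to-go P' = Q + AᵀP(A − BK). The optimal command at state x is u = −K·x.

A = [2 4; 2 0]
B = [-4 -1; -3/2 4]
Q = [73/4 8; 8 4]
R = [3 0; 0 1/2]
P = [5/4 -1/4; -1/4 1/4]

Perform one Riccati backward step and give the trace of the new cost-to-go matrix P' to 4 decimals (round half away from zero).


BᵀP = [-4.6250 0.6250; -2.2500 1.2500]
S = R + BᵀPB = [3 0; 0 1/2] + [17.5625 7.1250; 7.1250 7.2500] = [20.5625 7.1250; 7.1250 7.7500]
BᵀPA = [-8.0000 -18.5000; -2.0000 -9.0000]
K = S⁻¹·BᵀPA = [-0.4397 -0.7298; 0.1462 -0.4904]
A−BK = [0.3873 0.5905; 0.7557 0.8668]
AᵀP(A−BK) = [0.7747 1.1810; 1.1810 2.0858]
P' = Q + AᵀP(A−BK) = [19.0247 9.1810; 9.1810 6.0858]
tr(P') = 25.1104

25.1104


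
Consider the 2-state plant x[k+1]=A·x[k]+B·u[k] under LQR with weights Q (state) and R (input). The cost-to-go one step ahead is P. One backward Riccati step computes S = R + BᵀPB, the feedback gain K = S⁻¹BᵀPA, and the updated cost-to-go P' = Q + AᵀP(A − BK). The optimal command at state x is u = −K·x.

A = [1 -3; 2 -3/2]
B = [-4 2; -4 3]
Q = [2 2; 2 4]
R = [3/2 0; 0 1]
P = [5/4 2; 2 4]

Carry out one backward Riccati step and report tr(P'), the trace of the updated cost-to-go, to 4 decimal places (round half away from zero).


6.7709

BᵀP = [-13.0000 -24.0000; 8.5000 16.0000]
S = R + BᵀPB = [3/2 0; 0 1] + [148.0000 -98.0000; -98.0000 65.0000] = [149.5000 -98.0000; -98.0000 66.0000]
BᵀPA = [-61.0000 75.0000; 40.5000 -49.5000]
K = S⁻¹·BᵀPA = [-0.2167 0.3764; 0.2918 -0.1911]
A−BK = [-0.4506 -1.1122; 0.2576 0.5789]
AᵀP(A−BK) = [0.2106 -0.0499; -0.0499 0.5604]
P' = Q + AᵀP(A−BK) = [2.2106 1.9501; 1.9501 4.5604]
tr(P') = 6.7709


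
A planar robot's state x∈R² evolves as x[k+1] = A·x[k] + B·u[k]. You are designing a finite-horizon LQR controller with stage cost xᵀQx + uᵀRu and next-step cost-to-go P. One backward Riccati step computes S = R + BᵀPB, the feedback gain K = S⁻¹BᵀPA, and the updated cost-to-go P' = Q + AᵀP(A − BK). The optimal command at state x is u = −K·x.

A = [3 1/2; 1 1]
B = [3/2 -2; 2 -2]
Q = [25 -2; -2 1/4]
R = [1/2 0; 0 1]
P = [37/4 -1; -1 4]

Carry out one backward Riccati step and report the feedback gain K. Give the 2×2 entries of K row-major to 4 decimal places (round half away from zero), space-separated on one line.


-1.1343 0.5393 -2.1127 0.1211

BᵀP = [11.8750 6.5000; -16.5000 -6.0000]
S = R + BᵀPB = [1/2 0; 0 1] + [30.8125 -36.7500; -36.7500 45.0000] = [31.3125 -36.7500; -36.7500 46.0000]
BᵀPA = [42.1250 12.4375; -55.5000 -14.2500]
K = S⁻¹·BᵀPA = [-1.1343 0.5393; -2.1127 0.1211]
A−BK = [0.4760 -0.0668; -0.9569 0.1635]
AᵀP(A−BK) = [11.7759 -1.6235; -1.6235 0.3302]
P' = Q + AᵀP(A−BK) = [36.7759 -3.6235; -3.6235 0.5802]
tr(P') = 37.3561


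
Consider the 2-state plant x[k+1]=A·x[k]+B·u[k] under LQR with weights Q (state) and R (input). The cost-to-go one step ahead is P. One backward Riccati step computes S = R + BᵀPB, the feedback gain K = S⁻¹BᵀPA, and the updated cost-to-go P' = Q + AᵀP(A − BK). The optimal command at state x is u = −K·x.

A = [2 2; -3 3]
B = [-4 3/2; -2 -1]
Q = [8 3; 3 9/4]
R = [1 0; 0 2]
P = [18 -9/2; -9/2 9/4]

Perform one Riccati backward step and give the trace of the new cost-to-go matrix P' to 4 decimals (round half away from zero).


19.7876

BᵀP = [-63.0000 13.5000; 31.5000 -9.0000]
S = R + BᵀPB = [1 0; 0 2] + [225.0000 -108.0000; -108.0000 56.2500] = [226.0000 -108.0000; -108.0000 58.2500]
BᵀPA = [-166.5000 -85.5000; 90.0000 36.0000]
K = S⁻¹·BᵀPA = [0.0142 -0.7280; 1.5715 -0.7318]
A−BK = [-0.3002 0.1856; -1.4000 0.8122]
AᵀP(A−BK) = [7.1890 -3.6052; -3.6052 2.3486]
P' = Q + AᵀP(A−BK) = [15.1890 -0.6052; -0.6052 4.5986]
tr(P') = 19.7876


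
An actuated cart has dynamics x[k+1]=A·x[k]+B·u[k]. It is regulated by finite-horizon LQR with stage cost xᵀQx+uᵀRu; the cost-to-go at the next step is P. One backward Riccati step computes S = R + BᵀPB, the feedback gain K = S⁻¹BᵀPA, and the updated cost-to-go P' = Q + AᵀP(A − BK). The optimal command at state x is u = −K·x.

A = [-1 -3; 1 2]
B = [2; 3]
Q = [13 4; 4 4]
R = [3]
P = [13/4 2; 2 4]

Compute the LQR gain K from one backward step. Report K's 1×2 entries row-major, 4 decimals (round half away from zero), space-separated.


BᵀP = [12.5000 16.0000]
S = R + BᵀPB = [3] + [73.0000] = [76.0000]
BᵀPA = [3.5000 -5.5000]
K = S⁻¹·BᵀPA = [0.0461 -0.0724]
A−BK = [-1.0921 -2.8553; 0.8618 2.2171]
AᵀP(A−BK) = [3.0888 8.0033; 8.0033 20.8520]
P' = Q + AᵀP(A−BK) = [16.0888 12.0033; 12.0033 24.8520]
tr(P') = 40.9408

0.0461 -0.0724


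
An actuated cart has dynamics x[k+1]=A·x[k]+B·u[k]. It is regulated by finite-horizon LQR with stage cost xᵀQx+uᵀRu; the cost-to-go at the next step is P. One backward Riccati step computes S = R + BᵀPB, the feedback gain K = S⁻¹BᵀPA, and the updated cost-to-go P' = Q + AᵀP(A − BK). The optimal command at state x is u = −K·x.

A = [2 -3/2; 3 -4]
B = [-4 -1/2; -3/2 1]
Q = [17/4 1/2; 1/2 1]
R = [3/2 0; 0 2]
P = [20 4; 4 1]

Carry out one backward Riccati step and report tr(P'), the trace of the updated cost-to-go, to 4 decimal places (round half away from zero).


8.8897

BᵀP = [-86.0000 -17.5000; -6.0000 -1.0000]
S = R + BᵀPB = [3/2 0; 0 2] + [370.2500 25.5000; 25.5000 2.0000] = [371.7500 25.5000; 25.5000 4.0000]
BᵀPA = [-224.5000 199.0000; -15.0000 13.0000]
K = S⁻¹·BᵀPA = [-0.6161 0.5551; 0.1775 -0.2889]
A−BK = [-0.3756 0.5760; 1.8984 -2.8784]
AᵀP(A−BK) = [1.3535 -1.7084; -1.7084 2.2862]
P' = Q + AᵀP(A−BK) = [5.6035 -1.2084; -1.2084 3.2862]
tr(P') = 8.8897


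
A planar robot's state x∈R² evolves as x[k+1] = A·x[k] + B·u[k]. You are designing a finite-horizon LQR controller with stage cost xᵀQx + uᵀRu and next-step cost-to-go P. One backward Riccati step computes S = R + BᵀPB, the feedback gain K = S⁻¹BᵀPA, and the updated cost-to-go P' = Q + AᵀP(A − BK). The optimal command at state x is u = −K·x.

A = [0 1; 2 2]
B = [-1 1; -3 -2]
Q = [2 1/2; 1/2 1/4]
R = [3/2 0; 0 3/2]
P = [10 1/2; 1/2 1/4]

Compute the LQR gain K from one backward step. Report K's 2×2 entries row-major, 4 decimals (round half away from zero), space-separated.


BᵀP = [-11.5000 -1.2500; 9.0000 0.0000]
S = R + BᵀPB = [3/2 0; 0 3/2] + [15.2500 -9.0000; -9.0000 9.0000] = [16.7500 -9.0000; -9.0000 10.5000]
BᵀPA = [-2.5000 -14.0000; 0.0000 9.0000]
K = S⁻¹·BᵀPA = [-0.2767 -0.6957; -0.2372 0.2609]
A−BK = [-0.0395 0.0435; 0.6957 0.4348]
AᵀP(A−BK) = [0.3083 0.2609; 0.2609 0.9130]
P' = Q + AᵀP(A−BK) = [2.3083 0.7609; 0.7609 1.1630]
tr(P') = 3.4713

-0.2767 -0.6957 -0.2372 0.2609


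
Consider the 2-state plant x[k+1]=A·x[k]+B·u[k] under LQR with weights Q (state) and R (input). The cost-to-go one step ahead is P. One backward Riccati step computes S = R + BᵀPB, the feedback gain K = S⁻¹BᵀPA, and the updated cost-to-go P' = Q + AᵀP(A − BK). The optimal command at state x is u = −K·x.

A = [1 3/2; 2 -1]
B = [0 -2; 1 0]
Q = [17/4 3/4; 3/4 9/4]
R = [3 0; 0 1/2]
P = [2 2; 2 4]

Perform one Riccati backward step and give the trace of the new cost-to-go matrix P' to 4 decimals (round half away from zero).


BᵀP = [2.0000 4.0000; -4.0000 -4.0000]
S = R + BᵀPB = [3 0; 0 1/2] + [4.0000 -4.0000; -4.0000 8.0000] = [7.0000 -4.0000; -4.0000 8.5000]
BᵀPA = [10.0000 -1.0000; -12.0000 -2.0000]
K = S⁻¹·BᵀPA = [0.8506 -0.3793; -1.0115 -0.4138]
A−BK = [-1.0230 0.6724; 1.1494 -0.6207]
AᵀP(A−BK) = [5.3563 -2.1724; -2.1724 1.2931]
P' = Q + AᵀP(A−BK) = [9.6063 -1.4224; -1.4224 3.5431]
tr(P') = 13.1494

13.1494


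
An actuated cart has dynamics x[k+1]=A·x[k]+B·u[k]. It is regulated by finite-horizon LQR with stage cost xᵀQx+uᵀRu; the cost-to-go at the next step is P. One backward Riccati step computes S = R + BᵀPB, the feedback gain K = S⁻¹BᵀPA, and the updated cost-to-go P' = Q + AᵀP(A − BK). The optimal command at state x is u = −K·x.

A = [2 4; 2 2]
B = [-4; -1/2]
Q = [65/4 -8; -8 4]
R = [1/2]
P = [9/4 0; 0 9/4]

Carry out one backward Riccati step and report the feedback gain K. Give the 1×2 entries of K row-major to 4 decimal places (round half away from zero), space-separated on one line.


BᵀP = [-9.0000 -1.1250]
S = R + BᵀPB = [1/2] + [36.5625] = [37.0625]
BᵀPA = [-20.2500 -38.2500]
K = S⁻¹·BᵀPA = [-0.5464 -1.0320]
A−BK = [-0.1855 -0.1282; 1.7268 1.4840]
AᵀP(A−BK) = [6.9359 6.1012; 6.1012 5.5245]
P' = Q + AᵀP(A−BK) = [23.1859 -1.8988; -1.8988 9.5245]
tr(P') = 32.7104

-0.5464 -1.0320


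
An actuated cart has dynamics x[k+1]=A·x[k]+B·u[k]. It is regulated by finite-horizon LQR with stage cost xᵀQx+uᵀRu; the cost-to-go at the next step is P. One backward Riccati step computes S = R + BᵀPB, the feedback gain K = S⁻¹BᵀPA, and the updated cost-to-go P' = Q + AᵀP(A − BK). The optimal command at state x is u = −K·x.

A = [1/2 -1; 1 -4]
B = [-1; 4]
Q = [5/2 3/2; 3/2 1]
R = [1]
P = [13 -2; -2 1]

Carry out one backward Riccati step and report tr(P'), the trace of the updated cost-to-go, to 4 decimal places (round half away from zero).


BᵀP = [-21.0000 6.0000]
S = R + BᵀPB = [1] + [45.0000] = [46.0000]
BᵀPA = [-4.5000 -3.0000]
K = S⁻¹·BᵀPA = [-0.0978 -0.0652]
A−BK = [0.4022 -1.0652; 1.3913 -3.7391]
AᵀP(A−BK) = [1.8098 -4.7935; -4.7935 12.8043]
P' = Q + AᵀP(A−BK) = [4.3098 -3.2935; -3.2935 13.8043]
tr(P') = 18.1141

18.1141


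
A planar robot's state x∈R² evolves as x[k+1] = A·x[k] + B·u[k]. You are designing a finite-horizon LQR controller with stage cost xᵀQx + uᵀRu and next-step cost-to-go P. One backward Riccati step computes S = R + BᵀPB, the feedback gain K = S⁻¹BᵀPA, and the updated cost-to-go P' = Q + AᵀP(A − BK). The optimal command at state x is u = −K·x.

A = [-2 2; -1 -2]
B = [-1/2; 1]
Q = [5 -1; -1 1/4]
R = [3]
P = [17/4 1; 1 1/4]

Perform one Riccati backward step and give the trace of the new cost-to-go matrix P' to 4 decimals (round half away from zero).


33.6887

BᵀP = [-1.1250 -0.2500]
S = R + BᵀPB = [3] + [0.3125] = [3.3125]
BᵀPA = [2.5000 -1.7500]
K = S⁻¹·BᵀPA = [0.7547 -0.5283]
A−BK = [-1.6226 1.7358; -1.7547 -1.4717]
AᵀP(A−BK) = [19.3632 -13.1792; -13.1792 9.0755]
P' = Q + AᵀP(A−BK) = [24.3632 -14.1792; -14.1792 9.3255]
tr(P') = 33.6887


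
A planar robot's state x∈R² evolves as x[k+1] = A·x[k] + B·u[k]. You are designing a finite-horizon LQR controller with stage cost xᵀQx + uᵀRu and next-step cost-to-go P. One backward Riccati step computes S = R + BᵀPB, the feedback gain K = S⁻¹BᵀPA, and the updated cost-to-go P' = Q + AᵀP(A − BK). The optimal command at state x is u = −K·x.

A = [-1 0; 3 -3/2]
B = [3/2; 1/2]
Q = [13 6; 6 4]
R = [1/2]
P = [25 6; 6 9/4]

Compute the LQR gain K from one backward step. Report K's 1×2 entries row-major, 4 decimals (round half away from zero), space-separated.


-0.1527 -0.2290

BᵀP = [40.5000 10.1250]
S = R + BᵀPB = [1/2] + [65.8125] = [66.3125]
BᵀPA = [-10.1250 -15.1875]
K = S⁻¹·BᵀPA = [-0.1527 -0.2290]
A−BK = [-0.7710 0.3435; 3.0763 -1.3855]
AᵀP(A−BK) = [7.7041 -3.4439; -3.4439 1.5841]
P' = Q + AᵀP(A−BK) = [20.7041 2.5561; 2.5561 5.5841]
tr(P') = 26.2882


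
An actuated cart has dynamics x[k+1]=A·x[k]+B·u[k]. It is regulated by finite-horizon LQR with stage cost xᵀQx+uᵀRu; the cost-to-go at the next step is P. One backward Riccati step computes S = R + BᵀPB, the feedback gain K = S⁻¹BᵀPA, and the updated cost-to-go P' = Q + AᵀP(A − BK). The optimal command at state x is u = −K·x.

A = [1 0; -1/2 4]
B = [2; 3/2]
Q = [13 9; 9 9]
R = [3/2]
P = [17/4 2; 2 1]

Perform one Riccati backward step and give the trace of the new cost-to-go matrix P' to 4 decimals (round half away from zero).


23.3836

BᵀP = [11.5000 5.5000]
S = R + BᵀPB = [3/2] + [31.2500] = [32.7500]
BᵀPA = [8.7500 22.0000]
K = S⁻¹·BᵀPA = [0.2672 0.6718]
A−BK = [0.4656 -1.3435; -0.9008 2.9924]
AᵀP(A−BK) = [0.1622 0.1221; 0.1221 1.2214]
P' = Q + AᵀP(A−BK) = [13.1622 9.1221; 9.1221 10.2214]
tr(P') = 23.3836


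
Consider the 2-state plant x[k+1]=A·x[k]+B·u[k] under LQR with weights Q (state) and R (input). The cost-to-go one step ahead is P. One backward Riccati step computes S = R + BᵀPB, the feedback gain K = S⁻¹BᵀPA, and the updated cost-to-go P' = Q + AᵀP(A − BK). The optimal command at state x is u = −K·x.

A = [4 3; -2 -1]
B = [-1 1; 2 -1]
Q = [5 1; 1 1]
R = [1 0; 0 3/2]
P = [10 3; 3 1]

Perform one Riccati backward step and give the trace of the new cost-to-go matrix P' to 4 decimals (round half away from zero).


BᵀP = [-4.0000 -1.0000; 7.0000 2.0000]
S = R + BᵀPB = [1 0; 0 3/2] + [2.0000 -3.0000; -3.0000 5.0000] = [3.0000 -3.0000; -3.0000 6.5000]
BᵀPA = [-14.0000 -11.0000; 24.0000 19.0000]
K = S⁻¹·BᵀPA = [-1.8095 -1.3810; 2.8571 2.2857]
A−BK = [-0.6667 -0.6667; 4.4762 4.0476]
AᵀP(A−BK) = [22.0952 17.8095; 17.8095 14.3810]
P' = Q + AᵀP(A−BK) = [27.0952 18.8095; 18.8095 15.3810]
tr(P') = 42.4762

42.4762


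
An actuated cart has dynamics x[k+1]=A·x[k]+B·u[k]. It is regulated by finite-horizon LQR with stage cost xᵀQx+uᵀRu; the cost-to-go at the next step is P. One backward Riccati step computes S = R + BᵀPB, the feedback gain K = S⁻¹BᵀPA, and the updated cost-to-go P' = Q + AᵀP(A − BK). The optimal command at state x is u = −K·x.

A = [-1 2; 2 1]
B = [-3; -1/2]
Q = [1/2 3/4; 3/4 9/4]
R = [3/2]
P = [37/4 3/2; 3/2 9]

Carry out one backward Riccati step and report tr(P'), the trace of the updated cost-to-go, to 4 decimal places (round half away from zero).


45.1885

BᵀP = [-28.5000 -9.0000]
S = R + BᵀPB = [3/2] + [90.0000] = [91.5000]
BᵀPA = [10.5000 -66.0000]
K = S⁻¹·BᵀPA = [0.1148 -0.7213]
A−BK = [-0.6557 -0.1639; 2.0574 0.6393]
AᵀP(A−BK) = [38.0451 11.5738; 11.5738 4.3934]
P' = Q + AᵀP(A−BK) = [38.5451 12.3238; 12.3238 6.6434]
tr(P') = 45.1885


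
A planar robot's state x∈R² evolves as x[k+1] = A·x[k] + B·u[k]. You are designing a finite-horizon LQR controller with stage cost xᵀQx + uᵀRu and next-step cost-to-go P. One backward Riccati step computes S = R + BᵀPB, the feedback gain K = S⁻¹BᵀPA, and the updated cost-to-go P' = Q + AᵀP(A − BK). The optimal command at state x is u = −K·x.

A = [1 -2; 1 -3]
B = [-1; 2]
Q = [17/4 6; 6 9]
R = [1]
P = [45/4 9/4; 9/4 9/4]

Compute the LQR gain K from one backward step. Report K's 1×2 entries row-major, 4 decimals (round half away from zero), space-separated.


BᵀP = [-6.7500 2.2500]
S = R + BᵀPB = [1] + [11.2500] = [12.2500]
BᵀPA = [-4.5000 6.7500]
K = S⁻¹·BᵀPA = [-0.3673 0.5510]
A−BK = [0.6327 -1.4490; 1.7347 -4.1020]
AᵀP(A−BK) = [16.3469 -38.0204; -38.0204 88.5306]
P' = Q + AᵀP(A−BK) = [20.5969 -32.0204; -32.0204 97.5306]
tr(P') = 118.1276

-0.3673 0.5510


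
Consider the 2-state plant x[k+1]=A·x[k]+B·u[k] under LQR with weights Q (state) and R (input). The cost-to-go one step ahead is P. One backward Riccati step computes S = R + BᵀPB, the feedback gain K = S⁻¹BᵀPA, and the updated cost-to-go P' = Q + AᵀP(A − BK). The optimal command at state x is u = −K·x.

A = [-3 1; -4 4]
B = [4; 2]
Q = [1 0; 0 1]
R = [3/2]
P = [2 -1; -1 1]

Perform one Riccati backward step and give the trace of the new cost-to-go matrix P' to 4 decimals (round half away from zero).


17.1628

BᵀP = [6.0000 -2.0000]
S = R + BᵀPB = [3/2] + [20.0000] = [21.5000]
BᵀPA = [-10.0000 -2.0000]
K = S⁻¹·BᵀPA = [-0.4651 -0.0930]
A−BK = [-1.1395 1.3721; -3.0698 4.1860]
AᵀP(A−BK) = [5.3488 -6.9302; -6.9302 9.8140]
P' = Q + AᵀP(A−BK) = [6.3488 -6.9302; -6.9302 10.8140]
tr(P') = 17.1628


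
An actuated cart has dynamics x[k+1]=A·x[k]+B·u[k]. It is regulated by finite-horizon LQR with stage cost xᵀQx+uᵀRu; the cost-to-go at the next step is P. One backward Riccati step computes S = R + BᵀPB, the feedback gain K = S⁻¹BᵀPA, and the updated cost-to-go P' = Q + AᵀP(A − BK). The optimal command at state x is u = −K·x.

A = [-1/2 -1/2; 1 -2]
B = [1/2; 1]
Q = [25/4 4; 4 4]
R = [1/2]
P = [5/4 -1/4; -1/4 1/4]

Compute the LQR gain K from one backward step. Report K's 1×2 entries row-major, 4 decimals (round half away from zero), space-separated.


BᵀP = [0.3750 0.1250]
S = R + BᵀPB = [1/2] + [0.3125] = [0.8125]
BᵀPA = [-0.0625 -0.4375]
K = S⁻¹·BᵀPA = [-0.0769 -0.5385]
A−BK = [-0.4615 -0.2308; 1.0769 -1.4615]
AᵀP(A−BK) = [0.8077 -0.3462; -0.3462 0.5769]
P' = Q + AᵀP(A−BK) = [7.0577 3.6538; 3.6538 4.5769]
tr(P') = 11.6346

-0.0769 -0.5385


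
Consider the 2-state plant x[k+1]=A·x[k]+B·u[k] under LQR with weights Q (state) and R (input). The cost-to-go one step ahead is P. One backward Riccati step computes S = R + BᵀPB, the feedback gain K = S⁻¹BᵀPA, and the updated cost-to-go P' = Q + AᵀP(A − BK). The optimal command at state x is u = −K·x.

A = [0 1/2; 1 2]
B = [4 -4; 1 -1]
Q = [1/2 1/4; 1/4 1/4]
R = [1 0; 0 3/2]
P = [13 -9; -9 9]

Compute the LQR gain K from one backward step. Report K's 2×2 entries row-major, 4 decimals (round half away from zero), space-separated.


BᵀP = [43.0000 -27.0000; -43.0000 27.0000]
S = R + BᵀPB = [1 0; 0 3/2] + [145.0000 -145.0000; -145.0000 145.0000] = [146.0000 -145.0000; -145.0000 146.5000]
BᵀPA = [-27.0000 -32.5000; 27.0000 32.5000]
K = S⁻¹·BᵀPA = [-0.1113 -0.1339; 0.0742 0.0893]
A−BK = [0.7418 1.3929; 1.1854 2.2232]
AᵀP(A−BK) = [3.9931 7.4732; 7.4732 13.9955]
P' = Q + AᵀP(A−BK) = [4.4931 7.7232; 7.7232 14.2455]
tr(P') = 18.7387

-0.1113 -0.1339 0.0742 0.0893


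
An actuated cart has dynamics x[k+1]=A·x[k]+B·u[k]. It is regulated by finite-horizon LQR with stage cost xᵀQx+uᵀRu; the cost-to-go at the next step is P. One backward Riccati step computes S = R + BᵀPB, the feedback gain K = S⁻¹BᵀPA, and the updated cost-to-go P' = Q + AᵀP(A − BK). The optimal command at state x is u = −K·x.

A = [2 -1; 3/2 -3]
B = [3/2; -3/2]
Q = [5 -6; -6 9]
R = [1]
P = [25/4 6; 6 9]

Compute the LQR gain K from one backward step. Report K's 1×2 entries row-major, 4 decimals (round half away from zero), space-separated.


-0.7218 1.5789

BᵀP = [0.3750 -4.5000]
S = R + BᵀPB = [1] + [7.3125] = [8.3125]
BᵀPA = [-6.0000 13.1250]
K = S⁻¹·BᵀPA = [-0.7218 1.5789]
A−BK = [3.0827 -3.3684; 0.4173 -0.6316]
AᵀP(A−BK) = [76.9192 -88.5263; -88.5263 102.5263]
P' = Q + AᵀP(A−BK) = [81.9192 -94.5263; -94.5263 111.5263]
tr(P') = 193.4455


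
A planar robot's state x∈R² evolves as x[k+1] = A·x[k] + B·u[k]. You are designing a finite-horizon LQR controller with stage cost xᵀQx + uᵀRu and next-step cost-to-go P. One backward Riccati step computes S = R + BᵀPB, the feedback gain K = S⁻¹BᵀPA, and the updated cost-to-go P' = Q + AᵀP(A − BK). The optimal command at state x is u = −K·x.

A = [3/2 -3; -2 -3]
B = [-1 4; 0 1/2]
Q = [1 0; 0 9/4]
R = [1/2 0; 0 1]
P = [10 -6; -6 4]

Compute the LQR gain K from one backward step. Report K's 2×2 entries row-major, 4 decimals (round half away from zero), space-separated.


BᵀP = [-10.0000 6.0000; 37.0000 -22.0000]
S = R + BᵀPB = [1/2 0; 0 1] + [10.0000 -37.0000; -37.0000 137.0000] = [10.5000 -37.0000; -37.0000 138.0000]
BᵀPA = [-27.0000 12.0000; 99.5000 -45.0000]
K = S⁻¹·BᵀPA = [-0.5563 -0.1125; 0.5719 -0.3563]
A−BK = [-1.3438 -1.6875; -2.2859 -2.8219]
AᵀP(A−BK) = [2.5797 2.4094; 2.4094 3.3188]
P' = Q + AᵀP(A−BK) = [3.5797 2.4094; 2.4094 5.5688]
tr(P') = 9.1484

-0.5563 -0.1125 0.5719 -0.3563


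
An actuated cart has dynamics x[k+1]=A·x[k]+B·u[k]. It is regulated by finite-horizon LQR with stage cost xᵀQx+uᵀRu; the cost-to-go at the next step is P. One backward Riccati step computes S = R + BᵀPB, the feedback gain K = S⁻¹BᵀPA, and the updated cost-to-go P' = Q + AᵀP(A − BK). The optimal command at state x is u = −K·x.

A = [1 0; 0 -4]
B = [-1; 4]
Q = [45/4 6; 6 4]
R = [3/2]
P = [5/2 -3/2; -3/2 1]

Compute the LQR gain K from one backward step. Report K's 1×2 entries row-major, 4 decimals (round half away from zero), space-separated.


-0.2656 -0.6875

BᵀP = [-8.5000 5.5000]
S = R + BᵀPB = [3/2] + [30.5000] = [32.0000]
BᵀPA = [-8.5000 -22.0000]
K = S⁻¹·BᵀPA = [-0.2656 -0.6875]
A−BK = [0.7344 -0.6875; 1.0625 -1.2500]
AᵀP(A−BK) = [0.2422 0.1563; 0.1563 0.8750]
P' = Q + AᵀP(A−BK) = [11.4922 6.1563; 6.1563 4.8750]
tr(P') = 16.3672


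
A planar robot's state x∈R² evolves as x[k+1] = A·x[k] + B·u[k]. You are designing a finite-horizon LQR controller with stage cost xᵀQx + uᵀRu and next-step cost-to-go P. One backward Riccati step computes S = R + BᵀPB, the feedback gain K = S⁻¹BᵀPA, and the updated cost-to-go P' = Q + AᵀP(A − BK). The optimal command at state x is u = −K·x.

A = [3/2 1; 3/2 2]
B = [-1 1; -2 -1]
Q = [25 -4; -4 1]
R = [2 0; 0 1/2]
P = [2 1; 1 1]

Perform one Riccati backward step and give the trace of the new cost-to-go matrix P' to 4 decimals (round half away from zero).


29.4338

BᵀP = [-4.0000 -3.0000; 1.0000 0.0000]
S = R + BᵀPB = [2 0; 0 1/2] + [10.0000 -1.0000; -1.0000 1.0000] = [12.0000 -1.0000; -1.0000 1.5000]
BᵀPA = [-10.5000 -10.0000; 1.5000 1.0000]
K = S⁻¹·BᵀPA = [-0.8382 -0.8235; 0.4412 0.1176]
A−BK = [0.2206 0.0588; 0.2647 0.4706]
AᵀP(A−BK) = [1.7868 1.6765; 1.6765 1.6471]
P' = Q + AᵀP(A−BK) = [26.7868 -2.3235; -2.3235 2.6471]
tr(P') = 29.4338


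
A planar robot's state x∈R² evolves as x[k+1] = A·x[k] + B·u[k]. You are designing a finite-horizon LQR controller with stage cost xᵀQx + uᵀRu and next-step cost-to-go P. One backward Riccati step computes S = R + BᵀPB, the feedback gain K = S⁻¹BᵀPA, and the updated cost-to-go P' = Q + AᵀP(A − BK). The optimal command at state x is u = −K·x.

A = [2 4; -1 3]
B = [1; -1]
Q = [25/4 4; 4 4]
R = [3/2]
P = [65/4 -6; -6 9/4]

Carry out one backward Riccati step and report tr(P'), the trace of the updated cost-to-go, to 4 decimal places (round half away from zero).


BᵀP = [22.2500 -8.2500]
S = R + BᵀPB = [3/2] + [30.5000] = [32.0000]
BᵀPA = [52.7500 64.2500]
K = S⁻¹·BᵀPA = [1.6484 2.0078]
A−BK = [0.3516 1.9922; 0.6484 5.0078]
AᵀP(A−BK) = [4.2949 5.3379; 5.3379 7.2480]
P' = Q + AᵀP(A−BK) = [10.5449 9.3379; 9.3379 11.2480]
tr(P') = 21.7930

21.7930


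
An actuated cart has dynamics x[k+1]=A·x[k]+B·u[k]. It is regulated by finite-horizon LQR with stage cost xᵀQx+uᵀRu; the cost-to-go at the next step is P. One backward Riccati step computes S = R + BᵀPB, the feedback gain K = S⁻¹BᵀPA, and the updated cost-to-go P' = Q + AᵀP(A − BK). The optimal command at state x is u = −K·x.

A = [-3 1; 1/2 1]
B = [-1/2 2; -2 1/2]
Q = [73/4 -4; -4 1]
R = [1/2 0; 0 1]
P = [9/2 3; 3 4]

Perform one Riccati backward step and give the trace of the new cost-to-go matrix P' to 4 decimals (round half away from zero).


BᵀP = [-8.2500 -9.5000; 10.5000 8.0000]
S = R + BᵀPB = [1/2 0; 0 1] + [23.1250 -21.2500; -21.2500 25.0000] = [23.6250 -21.2500; -21.2500 26.0000]
BᵀPA = [20.0000 -17.7500; -27.5000 18.5000]
K = S⁻¹·BᵀPA = [-0.3957 -0.4203; -1.3811 0.3680]
A−BK = [-0.4357 0.0538; 0.3992 -0.0246]
AᵀP(A−BK) = [2.4337 -0.4733; -0.4733 0.2313]
P' = Q + AᵀP(A−BK) = [20.6837 -4.4733; -4.4733 1.2313]
tr(P') = 21.9150

21.9150


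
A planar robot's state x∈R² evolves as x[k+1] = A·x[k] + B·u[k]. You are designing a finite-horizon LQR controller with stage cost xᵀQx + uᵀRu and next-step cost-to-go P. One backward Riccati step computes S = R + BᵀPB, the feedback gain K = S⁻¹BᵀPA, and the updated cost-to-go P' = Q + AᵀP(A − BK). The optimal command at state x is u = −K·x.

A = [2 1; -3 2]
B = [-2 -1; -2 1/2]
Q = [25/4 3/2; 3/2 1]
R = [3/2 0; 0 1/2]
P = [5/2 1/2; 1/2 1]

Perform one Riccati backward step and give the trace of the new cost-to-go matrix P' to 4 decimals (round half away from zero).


BᵀP = [-6.0000 -3.0000; -2.2500 0.0000]
S = R + BᵀPB = [3/2 0; 0 1/2] + [18.0000 4.5000; 4.5000 2.2500] = [19.5000 4.5000; 4.5000 2.7500]
BᵀPA = [-3.0000 -12.0000; -4.5000 -2.2500]
K = S⁻¹·BᵀPA = [0.3596 -0.6854; -2.2247 0.3034]
A−BK = [0.4944 -0.0674; -1.1685 0.4775]
AᵀP(A−BK) = [4.0674 -1.1910; -1.1910 0.9579]
P' = Q + AᵀP(A−BK) = [10.3174 0.3090; 0.3090 1.9579]
tr(P') = 12.2753

12.2753


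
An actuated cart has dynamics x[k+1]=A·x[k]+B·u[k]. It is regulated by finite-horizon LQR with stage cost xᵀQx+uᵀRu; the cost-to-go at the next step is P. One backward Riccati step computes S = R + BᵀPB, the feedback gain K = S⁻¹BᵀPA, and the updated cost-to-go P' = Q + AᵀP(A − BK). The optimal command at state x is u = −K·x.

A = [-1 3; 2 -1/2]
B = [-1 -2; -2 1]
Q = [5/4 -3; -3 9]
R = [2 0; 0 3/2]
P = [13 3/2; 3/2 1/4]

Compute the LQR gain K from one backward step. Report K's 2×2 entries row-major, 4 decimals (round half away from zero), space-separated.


BᵀP = [-16.0000 -2.0000; -24.5000 -2.7500]
S = R + BᵀPB = [2 0; 0 3/2] + [20.0000 30.0000; 30.0000 46.2500] = [22.0000 30.0000; 30.0000 47.7500]
BᵀPA = [12.0000 -47.0000; 19.0000 -72.1250]
K = S⁻¹·BᵀPA = [0.0199 -0.5349; 0.3854 -1.1744]
A−BK = [-0.2093 0.1163; 1.6545 -0.3953]
AᵀP(A−BK) = [0.4385 -0.7674; -0.7674 2.7180]
P' = Q + AᵀP(A−BK) = [1.6885 -3.7674; -3.7674 11.7180]
tr(P') = 13.4066

0.0199 -0.5349 0.3854 -1.1744


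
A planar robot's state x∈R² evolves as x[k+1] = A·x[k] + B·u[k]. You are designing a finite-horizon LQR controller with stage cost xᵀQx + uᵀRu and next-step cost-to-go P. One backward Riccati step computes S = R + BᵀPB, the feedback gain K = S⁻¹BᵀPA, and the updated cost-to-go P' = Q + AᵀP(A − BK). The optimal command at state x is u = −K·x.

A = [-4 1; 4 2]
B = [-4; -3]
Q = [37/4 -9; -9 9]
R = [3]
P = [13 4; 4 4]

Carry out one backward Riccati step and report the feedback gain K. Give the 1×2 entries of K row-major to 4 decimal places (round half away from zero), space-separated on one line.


BᵀP = [-64.0000 -28.0000]
S = R + BᵀPB = [3] + [340.0000] = [343.0000]
BᵀPA = [144.0000 -120.0000]
K = S⁻¹·BᵀPA = [0.4198 -0.3499]
A−BK = [-2.3207 -0.3994; 5.2595 0.9504]
AᵀP(A−BK) = [83.5452 14.3790; 14.3790 3.0175]
P' = Q + AᵀP(A−BK) = [92.7952 5.3790; 5.3790 12.0175]
tr(P') = 104.8127

0.4198 -0.3499


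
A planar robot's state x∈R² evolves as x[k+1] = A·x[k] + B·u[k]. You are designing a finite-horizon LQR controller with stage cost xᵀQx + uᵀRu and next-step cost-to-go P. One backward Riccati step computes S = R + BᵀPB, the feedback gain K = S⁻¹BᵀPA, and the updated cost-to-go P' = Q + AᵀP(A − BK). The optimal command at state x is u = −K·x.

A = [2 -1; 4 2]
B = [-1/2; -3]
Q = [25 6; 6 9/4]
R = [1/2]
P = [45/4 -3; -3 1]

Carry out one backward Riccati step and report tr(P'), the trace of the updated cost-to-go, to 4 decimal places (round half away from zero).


55.0613

BᵀP = [3.3750 -1.5000]
S = R + BᵀPB = [1/2] + [2.8125] = [3.3125]
BᵀPA = [0.7500 -6.3750]
K = S⁻¹·BᵀPA = [0.2264 -1.9245]
A−BK = [2.1132 -1.9623; 4.6792 -3.7736]
AᵀP(A−BK) = [12.8302 -13.0566; -13.0566 14.9811]
P' = Q + AᵀP(A−BK) = [37.8302 -7.0566; -7.0566 17.2311]
tr(P') = 55.0613


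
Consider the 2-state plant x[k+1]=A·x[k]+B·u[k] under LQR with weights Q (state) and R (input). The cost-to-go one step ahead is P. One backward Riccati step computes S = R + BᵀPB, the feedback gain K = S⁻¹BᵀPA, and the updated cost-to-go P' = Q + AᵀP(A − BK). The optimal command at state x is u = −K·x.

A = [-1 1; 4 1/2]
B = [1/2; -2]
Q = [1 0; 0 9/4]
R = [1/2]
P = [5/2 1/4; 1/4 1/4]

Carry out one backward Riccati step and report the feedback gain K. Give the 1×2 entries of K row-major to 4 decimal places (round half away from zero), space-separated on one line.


-1.3846 0.3462

BᵀP = [0.7500 -0.3750]
S = R + BᵀPB = [1/2] + [1.1250] = [1.6250]
BᵀPA = [-2.2500 0.5625]
K = S⁻¹·BᵀPA = [-1.3846 0.3462]
A−BK = [-0.3077 0.8269; 1.2308 1.1923]
AᵀP(A−BK) = [1.3846 -0.3462; -0.3462 2.6178]
P' = Q + AᵀP(A−BK) = [2.3846 -0.3462; -0.3462 4.8678]
tr(P') = 7.2524


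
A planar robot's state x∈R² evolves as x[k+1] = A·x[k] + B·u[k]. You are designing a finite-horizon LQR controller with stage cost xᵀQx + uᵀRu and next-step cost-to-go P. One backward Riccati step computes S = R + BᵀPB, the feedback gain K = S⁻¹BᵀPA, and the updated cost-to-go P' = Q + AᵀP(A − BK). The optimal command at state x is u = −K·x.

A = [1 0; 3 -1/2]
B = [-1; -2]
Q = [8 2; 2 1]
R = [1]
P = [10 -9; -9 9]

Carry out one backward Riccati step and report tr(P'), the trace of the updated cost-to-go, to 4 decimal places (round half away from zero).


BᵀP = [8.0000 -9.0000]
S = R + BᵀPB = [1] + [10.0000] = [11.0000]
BᵀPA = [-19.0000 4.5000]
K = S⁻¹·BᵀPA = [-1.7273 0.4091]
A−BK = [-0.7273 0.4091; -0.4545 0.3182]
AᵀP(A−BK) = [4.1818 -1.2273; -1.2273 0.4091]
P' = Q + AᵀP(A−BK) = [12.1818 0.7727; 0.7727 1.4091]
tr(P') = 13.5909

13.5909


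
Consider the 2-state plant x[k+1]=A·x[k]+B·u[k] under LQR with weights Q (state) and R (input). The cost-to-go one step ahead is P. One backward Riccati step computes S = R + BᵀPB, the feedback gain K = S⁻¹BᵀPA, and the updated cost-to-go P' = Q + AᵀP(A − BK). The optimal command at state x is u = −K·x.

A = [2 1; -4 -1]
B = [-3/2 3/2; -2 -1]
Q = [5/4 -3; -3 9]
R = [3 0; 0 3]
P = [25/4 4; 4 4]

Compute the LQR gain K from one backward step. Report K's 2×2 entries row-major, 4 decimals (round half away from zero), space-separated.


0.6075 0.0272 1.1120 0.4087

BᵀP = [-17.3750 -14.0000; 5.3750 2.0000]
S = R + BᵀPB = [3 0; 0 3] + [54.0625 -12.0625; -12.0625 6.0625] = [57.0625 -12.0625; -12.0625 9.0625]
BᵀPA = [21.2500 -3.3750; 2.7500 3.3750]
K = S⁻¹·BᵀPA = [0.6075 0.0272; 1.1120 0.4087]
A−BK = [1.2432 0.4279; -1.6731 -0.5368]
AᵀP(A−BK) = [9.0333 2.7972; 2.7972 0.9627]
P' = Q + AᵀP(A−BK) = [10.2833 -0.2028; -0.2028 9.9627]
tr(P') = 20.2460


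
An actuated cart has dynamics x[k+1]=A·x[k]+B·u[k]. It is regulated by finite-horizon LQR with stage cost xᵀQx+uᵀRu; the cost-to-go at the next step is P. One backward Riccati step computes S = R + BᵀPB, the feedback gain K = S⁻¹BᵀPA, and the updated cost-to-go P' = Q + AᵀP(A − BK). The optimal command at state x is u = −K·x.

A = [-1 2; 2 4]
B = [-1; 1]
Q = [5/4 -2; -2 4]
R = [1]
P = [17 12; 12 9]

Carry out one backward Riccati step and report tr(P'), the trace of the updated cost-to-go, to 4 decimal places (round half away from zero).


252.5833

BᵀP = [-5.0000 -3.0000]
S = R + BᵀPB = [1] + [2.0000] = [3.0000]
BᵀPA = [-1.0000 -22.0000]
K = S⁻¹·BᵀPA = [-0.3333 -7.3333]
A−BK = [-1.3333 -5.3333; 2.3333 11.3333]
AᵀP(A−BK) = [4.6667 30.6667; 30.6667 242.6667]
P' = Q + AᵀP(A−BK) = [5.9167 28.6667; 28.6667 246.6667]
tr(P') = 252.5833


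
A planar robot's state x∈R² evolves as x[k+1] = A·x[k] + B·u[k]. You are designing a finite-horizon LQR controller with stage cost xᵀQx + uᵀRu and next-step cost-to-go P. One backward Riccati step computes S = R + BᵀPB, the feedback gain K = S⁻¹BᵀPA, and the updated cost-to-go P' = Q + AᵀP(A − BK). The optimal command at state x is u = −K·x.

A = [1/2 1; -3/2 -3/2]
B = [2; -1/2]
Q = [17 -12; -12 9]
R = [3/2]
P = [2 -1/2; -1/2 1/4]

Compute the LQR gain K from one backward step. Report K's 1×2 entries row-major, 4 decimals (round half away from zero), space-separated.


BᵀP = [4.2500 -1.1250]
S = R + BᵀPB = [3/2] + [9.0625] = [10.5625]
BᵀPA = [3.8125 5.9375]
K = S⁻¹·BᵀPA = [0.3609 0.5621]
A−BK = [-0.2219 -0.1243; -1.3195 -1.2189]
AᵀP(A−BK) = [0.4364 0.5444; 0.5444 0.7249]
P' = Q + AᵀP(A−BK) = [17.4364 -11.4556; -11.4556 9.7249]
tr(P') = 27.1612

0.3609 0.5621


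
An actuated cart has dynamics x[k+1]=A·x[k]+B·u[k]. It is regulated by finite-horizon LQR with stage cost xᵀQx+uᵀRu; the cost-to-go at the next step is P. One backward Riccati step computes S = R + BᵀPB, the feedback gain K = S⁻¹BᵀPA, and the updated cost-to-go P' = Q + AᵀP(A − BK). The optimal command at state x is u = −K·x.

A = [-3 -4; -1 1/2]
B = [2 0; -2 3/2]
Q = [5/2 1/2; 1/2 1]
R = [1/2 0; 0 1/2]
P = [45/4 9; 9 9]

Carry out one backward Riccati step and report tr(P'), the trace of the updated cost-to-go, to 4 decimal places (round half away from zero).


BᵀP = [4.5000 0.0000; 13.5000 13.5000]
S = R + BᵀPB = [1/2 0; 0 1/2] + [9.0000 0.0000; 0.0000 20.2500] = [9.5000 0.0000; 0.0000 20.7500]
BᵀPA = [-13.5000 -18.0000; -54.0000 -47.2500]
K = S⁻¹·BᵀPA = [-1.4211 -1.8947; -2.6024 -2.2771]
A−BK = [-0.1579 -0.2105; 0.0615 0.1262]
AᵀP(A−BK) = [4.5357 4.4572; 4.4572 4.5514]
P' = Q + AᵀP(A−BK) = [7.0357 4.9572; 4.9572 5.5514]
tr(P') = 12.5870

12.5870


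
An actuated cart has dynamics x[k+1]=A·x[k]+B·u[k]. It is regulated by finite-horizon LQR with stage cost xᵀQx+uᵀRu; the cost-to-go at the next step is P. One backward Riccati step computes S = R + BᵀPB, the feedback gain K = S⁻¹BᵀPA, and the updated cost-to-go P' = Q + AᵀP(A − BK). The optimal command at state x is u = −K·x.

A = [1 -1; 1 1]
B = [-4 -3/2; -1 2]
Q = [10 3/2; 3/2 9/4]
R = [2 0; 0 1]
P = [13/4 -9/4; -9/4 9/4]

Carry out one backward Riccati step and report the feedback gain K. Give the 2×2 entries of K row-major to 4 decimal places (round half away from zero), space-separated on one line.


-0.2619 0.0937 0.2031 0.4698

BᵀP = [-10.7500 6.7500; -9.3750 7.8750]
S = R + BᵀPB = [2 0; 0 1] + [36.2500 29.6250; 29.6250 29.8125] = [38.2500 29.6250; 29.6250 30.8125]
BᵀPA = [-4.0000 17.5000; -1.5000 17.2500]
K = S⁻¹·BᵀPA = [-0.2619 0.0937; 0.2031 0.4698]
A−BK = [0.2571 0.0793; 0.3319 0.1541]
AᵀP(A−BK) = [0.2571 0.0793; 0.0793 0.2571]
P' = Q + AᵀP(A−BK) = [10.2571 1.5793; 1.5793 2.5071]
tr(P') = 12.7642


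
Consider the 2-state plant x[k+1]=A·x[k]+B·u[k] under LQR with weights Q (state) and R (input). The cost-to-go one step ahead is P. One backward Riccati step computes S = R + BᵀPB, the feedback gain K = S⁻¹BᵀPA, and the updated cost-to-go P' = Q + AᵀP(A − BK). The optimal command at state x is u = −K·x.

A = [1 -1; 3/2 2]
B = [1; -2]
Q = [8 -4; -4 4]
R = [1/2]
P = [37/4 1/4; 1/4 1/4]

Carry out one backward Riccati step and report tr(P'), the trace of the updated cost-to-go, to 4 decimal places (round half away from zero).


BᵀP = [8.7500 -0.2500]
S = R + BᵀPB = [1/2] + [9.2500] = [9.7500]
BᵀPA = [8.3750 -9.2500]
K = S⁻¹·BᵀPA = [0.8590 -0.9487]
A−BK = [0.1410 -0.0513; 3.2179 0.1026]
AᵀP(A−BK) = [3.3686 -0.4295; -0.4295 0.4744]
P' = Q + AᵀP(A−BK) = [11.3686 -4.4295; -4.4295 4.4744]
tr(P') = 15.8429

15.8429


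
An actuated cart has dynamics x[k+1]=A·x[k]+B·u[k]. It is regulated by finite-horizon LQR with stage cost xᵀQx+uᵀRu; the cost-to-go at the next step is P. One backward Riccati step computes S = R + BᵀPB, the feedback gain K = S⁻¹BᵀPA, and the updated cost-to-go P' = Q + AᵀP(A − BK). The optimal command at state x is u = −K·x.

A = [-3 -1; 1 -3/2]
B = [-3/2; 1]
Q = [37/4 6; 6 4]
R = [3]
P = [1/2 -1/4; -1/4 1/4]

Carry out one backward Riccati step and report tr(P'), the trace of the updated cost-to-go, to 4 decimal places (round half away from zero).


BᵀP = [-1.0000 0.6250]
S = R + BᵀPB = [3] + [2.1250] = [5.1250]
BᵀPA = [3.6250 0.0625]
K = S⁻¹·BᵀPA = [0.7073 0.0122]
A−BK = [-1.9390 -0.9817; 0.2927 -1.5122]
AᵀP(A−BK) = [3.6860 0.2058; 0.2058 0.3117]
P' = Q + AᵀP(A−BK) = [12.9360 6.2058; 6.2058 4.3117]
tr(P') = 17.2477

17.2477


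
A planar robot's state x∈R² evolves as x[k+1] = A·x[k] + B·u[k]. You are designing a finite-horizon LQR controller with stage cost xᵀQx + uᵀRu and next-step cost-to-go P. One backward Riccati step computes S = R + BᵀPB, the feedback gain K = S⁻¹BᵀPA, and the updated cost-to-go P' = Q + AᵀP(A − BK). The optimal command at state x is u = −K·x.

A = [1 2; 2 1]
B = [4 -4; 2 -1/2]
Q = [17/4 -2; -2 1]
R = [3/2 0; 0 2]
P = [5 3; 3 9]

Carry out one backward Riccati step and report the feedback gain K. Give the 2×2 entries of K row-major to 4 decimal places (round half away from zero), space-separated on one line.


BᵀP = [26.0000 30.0000; -21.5000 -16.5000]
S = R + BᵀPB = [3/2 0; 0 2] + [164.0000 -119.0000; -119.0000 94.2500] = [165.5000 -119.0000; -119.0000 96.2500]
BᵀPA = [86.0000 82.0000; -54.5000 -59.5000]
K = S⁻¹·BᵀPA = [1.0134 0.4592; 0.6866 -0.0505]
A−BK = [-0.3068 -0.0386; 0.3166 0.0564]
AᵀP(A−BK) = [3.2733 0.7600; 0.7600 0.3444]
P' = Q + AᵀP(A−BK) = [7.5233 -1.2400; -1.2400 1.3444]
tr(P') = 8.8677

1.0134 0.4592 0.6866 -0.0505
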